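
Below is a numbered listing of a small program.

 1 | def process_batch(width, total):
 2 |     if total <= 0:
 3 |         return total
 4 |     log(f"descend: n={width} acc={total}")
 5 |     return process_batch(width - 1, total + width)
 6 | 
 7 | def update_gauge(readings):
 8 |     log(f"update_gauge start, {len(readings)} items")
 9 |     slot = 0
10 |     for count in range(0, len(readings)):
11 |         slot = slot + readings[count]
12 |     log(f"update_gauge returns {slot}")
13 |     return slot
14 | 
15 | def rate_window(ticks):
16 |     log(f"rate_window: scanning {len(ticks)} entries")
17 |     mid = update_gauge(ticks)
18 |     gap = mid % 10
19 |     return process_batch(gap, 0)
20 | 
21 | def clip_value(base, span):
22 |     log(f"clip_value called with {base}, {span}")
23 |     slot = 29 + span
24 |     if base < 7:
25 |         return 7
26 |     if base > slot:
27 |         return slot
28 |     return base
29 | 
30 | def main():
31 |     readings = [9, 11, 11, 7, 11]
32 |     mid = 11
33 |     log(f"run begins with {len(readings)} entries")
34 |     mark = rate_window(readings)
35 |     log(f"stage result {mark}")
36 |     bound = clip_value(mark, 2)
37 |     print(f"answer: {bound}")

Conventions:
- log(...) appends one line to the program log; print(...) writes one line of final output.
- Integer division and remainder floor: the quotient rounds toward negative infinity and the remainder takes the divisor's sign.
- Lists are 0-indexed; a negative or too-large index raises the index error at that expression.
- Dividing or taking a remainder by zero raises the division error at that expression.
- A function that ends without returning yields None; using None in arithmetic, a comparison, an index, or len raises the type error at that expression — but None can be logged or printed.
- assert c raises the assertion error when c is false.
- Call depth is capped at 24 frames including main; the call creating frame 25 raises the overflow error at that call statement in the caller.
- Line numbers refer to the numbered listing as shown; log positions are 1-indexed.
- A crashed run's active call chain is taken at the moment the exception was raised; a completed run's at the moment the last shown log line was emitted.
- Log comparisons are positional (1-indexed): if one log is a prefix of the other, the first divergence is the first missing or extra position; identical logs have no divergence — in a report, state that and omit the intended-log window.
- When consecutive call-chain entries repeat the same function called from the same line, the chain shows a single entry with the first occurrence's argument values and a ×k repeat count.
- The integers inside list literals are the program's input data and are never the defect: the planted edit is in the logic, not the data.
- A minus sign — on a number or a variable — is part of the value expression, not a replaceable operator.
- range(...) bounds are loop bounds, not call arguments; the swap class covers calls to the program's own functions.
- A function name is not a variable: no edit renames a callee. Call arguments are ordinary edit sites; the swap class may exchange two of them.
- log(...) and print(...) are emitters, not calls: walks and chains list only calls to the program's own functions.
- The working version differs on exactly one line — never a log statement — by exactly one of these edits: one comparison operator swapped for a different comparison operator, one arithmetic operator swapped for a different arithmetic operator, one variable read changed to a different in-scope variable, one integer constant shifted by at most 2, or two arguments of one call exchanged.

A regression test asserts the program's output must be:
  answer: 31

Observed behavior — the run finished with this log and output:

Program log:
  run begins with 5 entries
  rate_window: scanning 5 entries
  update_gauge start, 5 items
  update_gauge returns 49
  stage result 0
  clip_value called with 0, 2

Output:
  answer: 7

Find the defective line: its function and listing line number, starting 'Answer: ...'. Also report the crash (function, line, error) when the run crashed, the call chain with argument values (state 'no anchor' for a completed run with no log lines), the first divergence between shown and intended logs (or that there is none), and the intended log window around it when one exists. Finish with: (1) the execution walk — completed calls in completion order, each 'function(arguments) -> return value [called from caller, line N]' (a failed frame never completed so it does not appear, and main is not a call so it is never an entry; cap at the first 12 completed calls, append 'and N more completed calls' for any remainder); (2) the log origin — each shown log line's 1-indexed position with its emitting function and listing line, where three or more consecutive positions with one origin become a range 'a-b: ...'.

Answer: the defect is in process_batch at line 2.
Key observation: Everything matches until log position 5, which reads 'stage result 0' in place of 'descend: n=9 acc=0'.
Call chain: main -> clip_value(0, 2) (called at line 36).
First divergence: position 5; shown 'stage result 0' vs intended 'descend: n=9 acc=0'.
Intended log window:
  3: update_gauge start, 5 items
  4: update_gauge returns 49
  5: descend: n=9 acc=0
  6: descend: n=8 acc=9
Execution walk:
  update_gauge([9, 11, 11, 7, 11]) -> 49  [called from rate_window, line 17]
  process_batch(9, 0) -> 0  [called from rate_window, line 19]
  rate_window([9, 11, 11, 7, 11]) -> 0  [called from main, line 34]
  clip_value(0, 2) -> 7  [called from main, line 36]
Log origins:
  1: from main, line 33
  2: from rate_window, line 16
  3: from update_gauge, line 8
  4: from update_gauge, line 12
  5: from main, line 35
  6: from clip_value, line 22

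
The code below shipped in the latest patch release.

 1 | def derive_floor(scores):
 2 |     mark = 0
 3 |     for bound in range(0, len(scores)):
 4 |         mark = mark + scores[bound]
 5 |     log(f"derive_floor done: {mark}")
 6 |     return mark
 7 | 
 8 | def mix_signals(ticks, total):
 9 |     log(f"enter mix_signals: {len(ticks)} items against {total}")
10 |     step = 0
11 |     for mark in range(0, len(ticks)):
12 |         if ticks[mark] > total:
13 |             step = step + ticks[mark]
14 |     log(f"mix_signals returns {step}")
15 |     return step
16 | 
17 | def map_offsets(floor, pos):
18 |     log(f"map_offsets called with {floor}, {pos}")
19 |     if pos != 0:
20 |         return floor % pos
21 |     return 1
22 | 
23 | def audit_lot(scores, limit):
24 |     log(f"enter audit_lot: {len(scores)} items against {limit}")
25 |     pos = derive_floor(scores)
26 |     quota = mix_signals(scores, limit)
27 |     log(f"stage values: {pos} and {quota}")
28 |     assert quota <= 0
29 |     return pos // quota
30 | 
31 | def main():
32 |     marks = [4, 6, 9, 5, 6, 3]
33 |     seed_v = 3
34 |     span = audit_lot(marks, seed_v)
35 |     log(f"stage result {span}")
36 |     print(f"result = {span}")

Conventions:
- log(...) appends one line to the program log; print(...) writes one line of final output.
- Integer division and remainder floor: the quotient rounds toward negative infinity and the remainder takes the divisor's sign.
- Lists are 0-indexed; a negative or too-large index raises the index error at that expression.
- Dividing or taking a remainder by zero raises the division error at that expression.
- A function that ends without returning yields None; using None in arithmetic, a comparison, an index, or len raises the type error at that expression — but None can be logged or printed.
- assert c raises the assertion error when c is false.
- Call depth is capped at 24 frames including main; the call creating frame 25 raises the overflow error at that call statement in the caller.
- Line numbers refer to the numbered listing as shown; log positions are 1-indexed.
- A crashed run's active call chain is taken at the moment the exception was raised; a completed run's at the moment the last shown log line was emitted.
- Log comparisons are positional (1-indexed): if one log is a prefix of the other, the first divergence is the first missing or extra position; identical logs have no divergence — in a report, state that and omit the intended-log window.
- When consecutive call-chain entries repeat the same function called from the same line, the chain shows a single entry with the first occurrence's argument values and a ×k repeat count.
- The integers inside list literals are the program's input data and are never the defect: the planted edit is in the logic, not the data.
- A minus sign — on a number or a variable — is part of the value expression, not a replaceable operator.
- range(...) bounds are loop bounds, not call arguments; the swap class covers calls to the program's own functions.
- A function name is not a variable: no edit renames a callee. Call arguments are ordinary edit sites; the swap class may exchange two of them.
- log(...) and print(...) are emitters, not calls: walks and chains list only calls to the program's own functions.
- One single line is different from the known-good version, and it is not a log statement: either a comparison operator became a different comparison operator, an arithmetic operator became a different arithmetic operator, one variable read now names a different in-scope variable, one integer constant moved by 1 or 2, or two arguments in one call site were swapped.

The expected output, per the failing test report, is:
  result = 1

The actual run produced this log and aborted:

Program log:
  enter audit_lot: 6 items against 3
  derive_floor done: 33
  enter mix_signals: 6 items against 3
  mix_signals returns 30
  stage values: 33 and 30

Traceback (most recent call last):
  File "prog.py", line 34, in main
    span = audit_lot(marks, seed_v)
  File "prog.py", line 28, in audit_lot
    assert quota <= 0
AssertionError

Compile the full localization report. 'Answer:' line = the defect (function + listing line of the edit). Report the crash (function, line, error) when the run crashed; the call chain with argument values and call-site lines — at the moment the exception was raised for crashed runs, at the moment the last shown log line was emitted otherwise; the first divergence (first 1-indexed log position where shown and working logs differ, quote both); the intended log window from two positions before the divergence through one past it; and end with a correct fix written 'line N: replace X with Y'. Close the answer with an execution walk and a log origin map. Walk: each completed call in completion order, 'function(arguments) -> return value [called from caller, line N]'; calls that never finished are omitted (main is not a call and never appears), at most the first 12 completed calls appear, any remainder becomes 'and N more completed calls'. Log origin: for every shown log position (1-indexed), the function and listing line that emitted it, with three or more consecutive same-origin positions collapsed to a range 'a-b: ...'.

Answer: the defect is in audit_lot at line 28.
Key fact: The faulty run's log stops after 5 lines; the working version's next line would be 'stage result 1'.
Crash: audit_lot, line 28, AssertionError.
Call chain: main -> audit_lot([4, 6, 9, 5, 6, 3], 3) (called at line 34).
First divergence: position 6; the shown log stops at 5 lines while the working version next logs 'stage result 1'.
Intended log window:
  4: mix_signals returns 30
  5: stage values: 33 and 30
  6: stage result 1
Execution walk:
  derive_floor([4, 6, 9, 5, 6, 3]) -> 33  [called from audit_lot, line 25]
  mix_signals([4, 6, 9, 5, 6, 3], 3) -> 30  [called from audit_lot, line 26]
Log line origins:
  1 — audit_lot, line 24
  2 — derive_floor, line 5
  3 — mix_signals, line 9
  4 — mix_signals, line 14
  5 — audit_lot, line 27
A correct fix: line 28: replace `<=` with `>`.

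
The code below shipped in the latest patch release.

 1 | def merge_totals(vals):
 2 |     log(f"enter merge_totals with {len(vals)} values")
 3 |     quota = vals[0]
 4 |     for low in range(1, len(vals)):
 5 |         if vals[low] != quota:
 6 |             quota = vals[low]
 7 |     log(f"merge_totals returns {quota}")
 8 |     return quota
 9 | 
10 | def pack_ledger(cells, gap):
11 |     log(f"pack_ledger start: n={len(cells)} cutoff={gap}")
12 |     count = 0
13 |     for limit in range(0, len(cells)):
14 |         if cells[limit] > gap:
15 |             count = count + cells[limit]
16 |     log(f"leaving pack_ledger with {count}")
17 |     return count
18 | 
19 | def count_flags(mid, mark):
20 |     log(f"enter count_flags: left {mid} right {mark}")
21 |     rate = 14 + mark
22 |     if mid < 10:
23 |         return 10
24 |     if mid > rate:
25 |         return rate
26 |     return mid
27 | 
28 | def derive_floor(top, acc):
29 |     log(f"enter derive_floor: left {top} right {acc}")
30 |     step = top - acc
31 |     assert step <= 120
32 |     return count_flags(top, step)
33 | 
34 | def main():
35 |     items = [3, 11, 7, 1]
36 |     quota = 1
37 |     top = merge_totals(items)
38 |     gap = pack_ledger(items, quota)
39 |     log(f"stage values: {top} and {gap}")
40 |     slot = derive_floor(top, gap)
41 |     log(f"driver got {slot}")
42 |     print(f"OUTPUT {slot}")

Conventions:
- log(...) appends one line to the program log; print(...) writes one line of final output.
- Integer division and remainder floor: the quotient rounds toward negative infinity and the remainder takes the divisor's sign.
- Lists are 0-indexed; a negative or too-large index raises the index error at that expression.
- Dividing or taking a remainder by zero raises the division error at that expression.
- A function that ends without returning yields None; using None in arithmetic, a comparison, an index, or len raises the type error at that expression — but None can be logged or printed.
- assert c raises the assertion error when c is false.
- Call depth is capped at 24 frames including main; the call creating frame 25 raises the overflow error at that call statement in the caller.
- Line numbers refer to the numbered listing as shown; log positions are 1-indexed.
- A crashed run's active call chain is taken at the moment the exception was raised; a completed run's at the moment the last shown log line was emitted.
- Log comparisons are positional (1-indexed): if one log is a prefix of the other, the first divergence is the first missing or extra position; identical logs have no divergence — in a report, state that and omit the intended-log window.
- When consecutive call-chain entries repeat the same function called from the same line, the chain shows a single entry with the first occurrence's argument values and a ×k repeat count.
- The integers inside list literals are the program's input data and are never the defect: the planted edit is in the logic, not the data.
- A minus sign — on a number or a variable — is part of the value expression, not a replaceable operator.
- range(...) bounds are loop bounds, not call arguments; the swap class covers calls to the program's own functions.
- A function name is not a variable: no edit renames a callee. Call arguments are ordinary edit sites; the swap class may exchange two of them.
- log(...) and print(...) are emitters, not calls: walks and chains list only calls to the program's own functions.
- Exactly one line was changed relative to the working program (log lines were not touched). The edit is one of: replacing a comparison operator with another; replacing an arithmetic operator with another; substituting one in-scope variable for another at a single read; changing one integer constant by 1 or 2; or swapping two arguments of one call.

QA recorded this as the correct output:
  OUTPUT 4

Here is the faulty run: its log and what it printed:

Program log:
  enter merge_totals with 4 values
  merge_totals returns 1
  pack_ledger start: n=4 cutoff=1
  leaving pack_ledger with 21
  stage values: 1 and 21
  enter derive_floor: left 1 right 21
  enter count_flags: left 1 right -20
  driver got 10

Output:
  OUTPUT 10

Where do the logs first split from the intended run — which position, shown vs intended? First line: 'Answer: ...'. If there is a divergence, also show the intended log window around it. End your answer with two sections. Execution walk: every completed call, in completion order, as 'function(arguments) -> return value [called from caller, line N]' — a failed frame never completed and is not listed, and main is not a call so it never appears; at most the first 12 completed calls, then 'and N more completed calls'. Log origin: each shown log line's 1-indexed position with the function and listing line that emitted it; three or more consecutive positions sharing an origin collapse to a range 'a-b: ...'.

Answer: position 2 — shown 'merge_totals returns 1', intended 'merge_totals returns 11'.
Intended log window:
  1: enter merge_totals with 4 values
  2: merge_totals returns 11
  3: pack_ledger start: n=4 cutoff=1
Execution walk:
  merge_totals([3, 11, 7, 1]) -> 1  [called from main, line 37]
  pack_ledger([3, 11, 7, 1], 1) -> 21  [called from main, line 38]
  count_flags(1, -20) -> 10  [called from derive_floor, line 32]
  derive_floor(1, 21) -> 10  [called from main, line 40]
Log origin:
  1: emitted by merge_totals (line 2)
  2: emitted by merge_totals (line 7)
  3: emitted by pack_ledger (line 11)
  4: emitted by pack_ledger (line 16)
  5: emitted by main (line 39)
  6: emitted by derive_floor (line 29)
  7: emitted by count_flags (line 20)
  8: emitted by main (line 41)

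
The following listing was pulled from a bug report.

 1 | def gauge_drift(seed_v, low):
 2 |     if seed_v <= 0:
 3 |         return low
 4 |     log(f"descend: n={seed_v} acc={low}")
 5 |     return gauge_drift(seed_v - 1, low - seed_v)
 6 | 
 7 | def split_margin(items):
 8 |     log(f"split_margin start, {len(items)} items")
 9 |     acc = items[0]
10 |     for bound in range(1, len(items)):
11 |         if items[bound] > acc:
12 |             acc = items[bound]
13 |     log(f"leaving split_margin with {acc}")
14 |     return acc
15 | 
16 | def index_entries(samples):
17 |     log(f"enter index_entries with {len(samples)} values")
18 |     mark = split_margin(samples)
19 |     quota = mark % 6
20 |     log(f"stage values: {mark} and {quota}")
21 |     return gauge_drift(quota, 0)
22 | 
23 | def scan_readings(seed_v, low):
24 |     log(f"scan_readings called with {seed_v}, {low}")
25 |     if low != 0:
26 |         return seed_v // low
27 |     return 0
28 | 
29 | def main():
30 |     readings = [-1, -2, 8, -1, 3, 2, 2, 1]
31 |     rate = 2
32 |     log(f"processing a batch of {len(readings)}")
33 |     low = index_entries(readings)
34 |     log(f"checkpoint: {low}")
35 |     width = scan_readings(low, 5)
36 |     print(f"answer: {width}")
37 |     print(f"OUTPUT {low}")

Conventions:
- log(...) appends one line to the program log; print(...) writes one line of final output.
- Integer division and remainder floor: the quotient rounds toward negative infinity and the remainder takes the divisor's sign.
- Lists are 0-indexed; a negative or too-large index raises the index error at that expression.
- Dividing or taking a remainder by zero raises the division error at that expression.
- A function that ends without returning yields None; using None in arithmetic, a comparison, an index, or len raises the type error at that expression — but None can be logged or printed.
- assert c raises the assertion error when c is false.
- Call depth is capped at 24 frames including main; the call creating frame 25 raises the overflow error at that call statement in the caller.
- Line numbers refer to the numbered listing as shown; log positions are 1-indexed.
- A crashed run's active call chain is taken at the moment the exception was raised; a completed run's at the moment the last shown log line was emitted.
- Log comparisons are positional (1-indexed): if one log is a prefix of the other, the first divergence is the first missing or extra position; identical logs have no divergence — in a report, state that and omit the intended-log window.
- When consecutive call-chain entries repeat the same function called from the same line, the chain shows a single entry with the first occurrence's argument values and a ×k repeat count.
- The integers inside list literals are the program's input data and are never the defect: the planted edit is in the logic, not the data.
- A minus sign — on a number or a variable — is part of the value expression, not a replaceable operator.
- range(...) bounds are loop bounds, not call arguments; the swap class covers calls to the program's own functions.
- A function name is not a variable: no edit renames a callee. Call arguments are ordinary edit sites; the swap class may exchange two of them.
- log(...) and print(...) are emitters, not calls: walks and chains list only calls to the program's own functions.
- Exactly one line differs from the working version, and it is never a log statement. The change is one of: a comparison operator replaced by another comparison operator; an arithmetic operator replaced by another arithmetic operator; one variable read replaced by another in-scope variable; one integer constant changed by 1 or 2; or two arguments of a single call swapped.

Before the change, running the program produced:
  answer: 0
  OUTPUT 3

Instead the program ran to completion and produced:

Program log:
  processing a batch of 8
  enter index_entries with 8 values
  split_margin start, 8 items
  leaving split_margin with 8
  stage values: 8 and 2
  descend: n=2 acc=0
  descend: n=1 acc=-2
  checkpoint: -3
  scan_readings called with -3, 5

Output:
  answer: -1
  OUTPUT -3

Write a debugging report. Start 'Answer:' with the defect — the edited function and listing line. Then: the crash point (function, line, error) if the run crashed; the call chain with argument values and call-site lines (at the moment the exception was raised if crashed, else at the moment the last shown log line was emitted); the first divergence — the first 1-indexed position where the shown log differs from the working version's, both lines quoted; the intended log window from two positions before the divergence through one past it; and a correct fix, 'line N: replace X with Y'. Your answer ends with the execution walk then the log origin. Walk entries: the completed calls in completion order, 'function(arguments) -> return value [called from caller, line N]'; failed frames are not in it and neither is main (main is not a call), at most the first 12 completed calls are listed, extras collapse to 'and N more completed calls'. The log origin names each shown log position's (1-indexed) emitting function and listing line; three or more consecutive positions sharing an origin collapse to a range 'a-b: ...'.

Answer: the defect is in gauge_drift at line 5.
Key observation: Log line 7 is where behavior first shows: 'descend: n=1 acc=-2' appears instead of 'descend: n=1 acc=2'.
Call chain: main -> scan_readings(-3, 5) (called at line 35).
First divergence: position 7 — the shown line 'descend: n=1 acc=-2' should read 'descend: n=1 acc=2'.
Intended log window:
  5: stage values: 8 and 2
  6: descend: n=2 acc=0
  7: descend: n=1 acc=2
  8: checkpoint: 3
Execution walk:
  split_margin([-1, -2, 8, -1, 3, 2, 2, 1]) -> 8  [called from index_entries, line 18]
  gauge_drift(0, -3) -> -3  [called from gauge_drift, line 5]
  gauge_drift(1, -2) -> -3  [called from gauge_drift, line 5]
  gauge_drift(2, 0) -> -3  [called from index_entries, line 21]
  index_entries([-1, -2, 8, -1, 3, 2, 2, 1]) -> -3  [called from main, line 33]
  scan_readings(-3, 5) -> -1  [called from main, line 35]
Log origins:
  1 — main, line 32
  2 — index_entries, line 17
  3 — split_margin, line 8
  4 — split_margin, line 13
  5 — index_entries, line 20
  6 — gauge_drift, line 4
  7 — gauge_drift, line 4
  8 — main, line 34
  9 — scan_readings, line 24
A correct fix: line 5: replace `low - seed_v` with `low + seed_v`.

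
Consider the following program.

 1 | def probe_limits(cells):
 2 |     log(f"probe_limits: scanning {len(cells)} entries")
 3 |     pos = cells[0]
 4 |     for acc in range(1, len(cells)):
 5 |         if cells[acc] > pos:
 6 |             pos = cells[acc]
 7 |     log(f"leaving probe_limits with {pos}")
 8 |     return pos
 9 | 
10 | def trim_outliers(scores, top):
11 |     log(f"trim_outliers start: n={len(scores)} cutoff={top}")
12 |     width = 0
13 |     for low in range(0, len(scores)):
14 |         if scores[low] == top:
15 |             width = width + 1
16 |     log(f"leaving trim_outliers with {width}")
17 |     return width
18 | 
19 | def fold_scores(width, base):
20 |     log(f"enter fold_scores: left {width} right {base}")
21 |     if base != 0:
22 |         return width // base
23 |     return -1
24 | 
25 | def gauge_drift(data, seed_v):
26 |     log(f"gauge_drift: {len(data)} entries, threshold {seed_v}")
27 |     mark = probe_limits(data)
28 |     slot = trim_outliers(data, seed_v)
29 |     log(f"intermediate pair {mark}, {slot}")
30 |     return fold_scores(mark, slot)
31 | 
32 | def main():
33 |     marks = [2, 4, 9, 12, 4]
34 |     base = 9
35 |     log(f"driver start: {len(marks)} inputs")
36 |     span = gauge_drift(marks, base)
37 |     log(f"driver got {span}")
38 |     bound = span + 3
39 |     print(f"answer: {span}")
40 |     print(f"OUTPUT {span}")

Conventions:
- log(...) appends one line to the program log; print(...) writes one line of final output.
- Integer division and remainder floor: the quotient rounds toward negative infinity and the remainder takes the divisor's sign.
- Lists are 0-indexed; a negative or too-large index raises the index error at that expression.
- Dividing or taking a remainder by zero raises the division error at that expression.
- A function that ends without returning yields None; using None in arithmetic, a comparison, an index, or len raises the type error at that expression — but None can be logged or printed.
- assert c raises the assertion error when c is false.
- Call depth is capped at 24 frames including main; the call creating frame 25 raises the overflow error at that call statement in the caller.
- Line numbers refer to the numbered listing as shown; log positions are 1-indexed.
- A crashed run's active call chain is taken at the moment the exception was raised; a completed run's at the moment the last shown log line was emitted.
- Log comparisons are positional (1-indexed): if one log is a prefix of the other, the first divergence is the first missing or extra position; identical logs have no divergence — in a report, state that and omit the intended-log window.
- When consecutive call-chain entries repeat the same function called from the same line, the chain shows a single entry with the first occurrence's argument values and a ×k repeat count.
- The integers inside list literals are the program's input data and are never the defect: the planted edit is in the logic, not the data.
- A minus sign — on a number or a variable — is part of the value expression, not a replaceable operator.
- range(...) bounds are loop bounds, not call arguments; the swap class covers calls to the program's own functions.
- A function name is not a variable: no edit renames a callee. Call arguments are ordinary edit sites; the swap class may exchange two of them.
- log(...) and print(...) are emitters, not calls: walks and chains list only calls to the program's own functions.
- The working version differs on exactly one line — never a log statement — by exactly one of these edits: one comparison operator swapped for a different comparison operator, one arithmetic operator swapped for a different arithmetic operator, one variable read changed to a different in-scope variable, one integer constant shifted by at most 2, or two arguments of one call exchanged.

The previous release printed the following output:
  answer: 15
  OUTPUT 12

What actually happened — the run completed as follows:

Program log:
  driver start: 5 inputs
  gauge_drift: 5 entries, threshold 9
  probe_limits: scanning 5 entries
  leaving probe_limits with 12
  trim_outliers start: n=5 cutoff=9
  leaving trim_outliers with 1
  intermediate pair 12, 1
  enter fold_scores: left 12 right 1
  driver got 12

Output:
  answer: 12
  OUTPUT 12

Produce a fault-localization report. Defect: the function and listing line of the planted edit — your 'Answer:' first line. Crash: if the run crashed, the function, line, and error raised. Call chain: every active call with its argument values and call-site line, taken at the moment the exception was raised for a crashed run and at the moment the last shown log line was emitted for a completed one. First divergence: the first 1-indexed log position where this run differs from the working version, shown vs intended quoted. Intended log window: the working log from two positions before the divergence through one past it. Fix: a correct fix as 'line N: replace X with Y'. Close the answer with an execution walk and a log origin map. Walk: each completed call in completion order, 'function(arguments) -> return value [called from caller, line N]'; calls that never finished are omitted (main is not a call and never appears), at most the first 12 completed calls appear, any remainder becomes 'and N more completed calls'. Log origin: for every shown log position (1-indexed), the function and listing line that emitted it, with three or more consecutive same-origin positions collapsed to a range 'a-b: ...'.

Answer: the defect is in main at line 39.
The tell: No log line changed; the fault shows up purely in the output.
Call chain: main.
First divergence: none (the log streams are identical).
Execution walk:
  probe_limits([2, 4, 9, 12, 4]) -> 12  [called from gauge_drift, line 27]
  trim_outliers([2, 4, 9, 12, 4], 9) -> 1  [called from gauge_drift, line 28]
  fold_scores(12, 1) -> 12  [called from gauge_drift, line 30]
  gauge_drift([2, 4, 9, 12, 4], 9) -> 12  [called from main, line 36]
Log origins:
  1: logged in main at line 35
  2: logged in gauge_drift at line 26
  3: logged in probe_limits at line 2
  4: logged in probe_limits at line 7
  5: logged in trim_outliers at line 11
  6: logged in trim_outliers at line 16
  7: logged in gauge_drift at line 29
  8: logged in fold_scores at line 20
  9: logged in main at line 37
A correct fix: line 39: replace `span` with `bound`.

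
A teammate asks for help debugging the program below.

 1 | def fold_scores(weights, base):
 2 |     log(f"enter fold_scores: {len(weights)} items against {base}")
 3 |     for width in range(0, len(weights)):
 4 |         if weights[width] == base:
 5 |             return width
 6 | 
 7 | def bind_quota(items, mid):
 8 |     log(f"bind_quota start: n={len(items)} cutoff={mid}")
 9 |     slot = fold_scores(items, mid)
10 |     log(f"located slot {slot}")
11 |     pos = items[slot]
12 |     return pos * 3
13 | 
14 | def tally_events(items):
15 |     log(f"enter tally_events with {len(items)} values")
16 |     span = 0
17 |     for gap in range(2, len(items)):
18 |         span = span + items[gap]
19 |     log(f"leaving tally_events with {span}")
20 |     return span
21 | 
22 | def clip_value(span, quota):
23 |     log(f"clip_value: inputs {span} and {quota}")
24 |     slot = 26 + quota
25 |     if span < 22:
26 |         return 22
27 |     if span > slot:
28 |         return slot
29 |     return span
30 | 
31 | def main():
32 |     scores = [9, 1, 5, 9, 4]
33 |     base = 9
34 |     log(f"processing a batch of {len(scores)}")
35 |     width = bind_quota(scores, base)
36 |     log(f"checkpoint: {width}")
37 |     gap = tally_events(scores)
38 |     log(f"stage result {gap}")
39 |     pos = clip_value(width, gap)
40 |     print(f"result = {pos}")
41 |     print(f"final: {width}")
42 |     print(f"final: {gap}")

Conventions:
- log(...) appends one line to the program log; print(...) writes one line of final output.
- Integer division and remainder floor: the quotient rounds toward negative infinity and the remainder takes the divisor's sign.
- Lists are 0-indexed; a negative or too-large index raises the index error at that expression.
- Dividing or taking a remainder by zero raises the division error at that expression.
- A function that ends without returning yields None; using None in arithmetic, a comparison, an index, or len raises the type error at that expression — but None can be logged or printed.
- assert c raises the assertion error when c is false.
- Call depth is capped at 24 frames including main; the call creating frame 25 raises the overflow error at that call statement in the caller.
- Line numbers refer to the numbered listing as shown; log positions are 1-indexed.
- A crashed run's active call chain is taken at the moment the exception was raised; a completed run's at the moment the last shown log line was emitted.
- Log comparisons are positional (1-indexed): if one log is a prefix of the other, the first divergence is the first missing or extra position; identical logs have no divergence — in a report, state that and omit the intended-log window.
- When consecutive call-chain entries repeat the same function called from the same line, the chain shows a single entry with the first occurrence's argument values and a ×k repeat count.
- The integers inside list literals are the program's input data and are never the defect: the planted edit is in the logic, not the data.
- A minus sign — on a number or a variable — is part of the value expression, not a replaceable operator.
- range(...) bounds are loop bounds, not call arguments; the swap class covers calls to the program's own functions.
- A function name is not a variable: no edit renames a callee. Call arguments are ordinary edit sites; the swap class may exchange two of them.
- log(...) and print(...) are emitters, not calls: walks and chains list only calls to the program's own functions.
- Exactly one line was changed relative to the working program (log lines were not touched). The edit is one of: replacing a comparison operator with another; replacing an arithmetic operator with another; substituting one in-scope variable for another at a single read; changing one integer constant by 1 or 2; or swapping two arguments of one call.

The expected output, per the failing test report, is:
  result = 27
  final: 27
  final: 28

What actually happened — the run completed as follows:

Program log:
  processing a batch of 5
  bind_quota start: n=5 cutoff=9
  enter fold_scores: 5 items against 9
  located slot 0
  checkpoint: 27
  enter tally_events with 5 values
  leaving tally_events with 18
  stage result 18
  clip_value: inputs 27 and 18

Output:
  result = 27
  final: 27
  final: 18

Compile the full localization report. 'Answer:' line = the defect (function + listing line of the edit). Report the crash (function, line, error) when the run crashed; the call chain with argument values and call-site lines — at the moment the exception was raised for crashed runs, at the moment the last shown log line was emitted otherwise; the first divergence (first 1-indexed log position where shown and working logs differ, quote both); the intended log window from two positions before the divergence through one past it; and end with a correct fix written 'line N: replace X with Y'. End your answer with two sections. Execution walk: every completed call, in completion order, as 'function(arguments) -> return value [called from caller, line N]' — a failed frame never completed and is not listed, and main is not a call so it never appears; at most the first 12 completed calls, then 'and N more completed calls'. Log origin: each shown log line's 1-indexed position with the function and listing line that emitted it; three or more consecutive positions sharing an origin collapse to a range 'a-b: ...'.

Answer: the defect is in tally_events at line 17.
Key fact: Position 7 is the first bad log line: 'leaving tally_events with 18' should read 'leaving tally_events with 28'.
Call chain: main -> clip_value(27, 18) (called at line 39).
First divergence: position 7; shown 'leaving tally_events with 18' vs intended 'leaving tally_events with 28'.
Intended log window:
  5: checkpoint: 27
  6: enter tally_events with 5 values
  7: leaving tally_events with 28
  8: stage result 28
Execution walk:
  fold_scores([9, 1, 5, 9, 4], 9) -> 0  [called from bind_quota, line 9]
  bind_quota([9, 1, 5, 9, 4], 9) -> 27  [called from main, line 35]
  tally_events([9, 1, 5, 9, 4]) -> 18  [called from main, line 37]
  clip_value(27, 18) -> 27  [called from main, line 39]
Log origins:
  1: logged in main at line 34
  2: logged in bind_quota at line 8
  3: logged in fold_scores at line 2
  4: logged in bind_quota at line 10
  5: logged in main at line 36
  6: logged in tally_events at line 15
  7: logged in tally_events at line 19
  8: logged in main at line 38
  9: logged in clip_value at line 23
A correct fix: line 17: replace `2` with `0`.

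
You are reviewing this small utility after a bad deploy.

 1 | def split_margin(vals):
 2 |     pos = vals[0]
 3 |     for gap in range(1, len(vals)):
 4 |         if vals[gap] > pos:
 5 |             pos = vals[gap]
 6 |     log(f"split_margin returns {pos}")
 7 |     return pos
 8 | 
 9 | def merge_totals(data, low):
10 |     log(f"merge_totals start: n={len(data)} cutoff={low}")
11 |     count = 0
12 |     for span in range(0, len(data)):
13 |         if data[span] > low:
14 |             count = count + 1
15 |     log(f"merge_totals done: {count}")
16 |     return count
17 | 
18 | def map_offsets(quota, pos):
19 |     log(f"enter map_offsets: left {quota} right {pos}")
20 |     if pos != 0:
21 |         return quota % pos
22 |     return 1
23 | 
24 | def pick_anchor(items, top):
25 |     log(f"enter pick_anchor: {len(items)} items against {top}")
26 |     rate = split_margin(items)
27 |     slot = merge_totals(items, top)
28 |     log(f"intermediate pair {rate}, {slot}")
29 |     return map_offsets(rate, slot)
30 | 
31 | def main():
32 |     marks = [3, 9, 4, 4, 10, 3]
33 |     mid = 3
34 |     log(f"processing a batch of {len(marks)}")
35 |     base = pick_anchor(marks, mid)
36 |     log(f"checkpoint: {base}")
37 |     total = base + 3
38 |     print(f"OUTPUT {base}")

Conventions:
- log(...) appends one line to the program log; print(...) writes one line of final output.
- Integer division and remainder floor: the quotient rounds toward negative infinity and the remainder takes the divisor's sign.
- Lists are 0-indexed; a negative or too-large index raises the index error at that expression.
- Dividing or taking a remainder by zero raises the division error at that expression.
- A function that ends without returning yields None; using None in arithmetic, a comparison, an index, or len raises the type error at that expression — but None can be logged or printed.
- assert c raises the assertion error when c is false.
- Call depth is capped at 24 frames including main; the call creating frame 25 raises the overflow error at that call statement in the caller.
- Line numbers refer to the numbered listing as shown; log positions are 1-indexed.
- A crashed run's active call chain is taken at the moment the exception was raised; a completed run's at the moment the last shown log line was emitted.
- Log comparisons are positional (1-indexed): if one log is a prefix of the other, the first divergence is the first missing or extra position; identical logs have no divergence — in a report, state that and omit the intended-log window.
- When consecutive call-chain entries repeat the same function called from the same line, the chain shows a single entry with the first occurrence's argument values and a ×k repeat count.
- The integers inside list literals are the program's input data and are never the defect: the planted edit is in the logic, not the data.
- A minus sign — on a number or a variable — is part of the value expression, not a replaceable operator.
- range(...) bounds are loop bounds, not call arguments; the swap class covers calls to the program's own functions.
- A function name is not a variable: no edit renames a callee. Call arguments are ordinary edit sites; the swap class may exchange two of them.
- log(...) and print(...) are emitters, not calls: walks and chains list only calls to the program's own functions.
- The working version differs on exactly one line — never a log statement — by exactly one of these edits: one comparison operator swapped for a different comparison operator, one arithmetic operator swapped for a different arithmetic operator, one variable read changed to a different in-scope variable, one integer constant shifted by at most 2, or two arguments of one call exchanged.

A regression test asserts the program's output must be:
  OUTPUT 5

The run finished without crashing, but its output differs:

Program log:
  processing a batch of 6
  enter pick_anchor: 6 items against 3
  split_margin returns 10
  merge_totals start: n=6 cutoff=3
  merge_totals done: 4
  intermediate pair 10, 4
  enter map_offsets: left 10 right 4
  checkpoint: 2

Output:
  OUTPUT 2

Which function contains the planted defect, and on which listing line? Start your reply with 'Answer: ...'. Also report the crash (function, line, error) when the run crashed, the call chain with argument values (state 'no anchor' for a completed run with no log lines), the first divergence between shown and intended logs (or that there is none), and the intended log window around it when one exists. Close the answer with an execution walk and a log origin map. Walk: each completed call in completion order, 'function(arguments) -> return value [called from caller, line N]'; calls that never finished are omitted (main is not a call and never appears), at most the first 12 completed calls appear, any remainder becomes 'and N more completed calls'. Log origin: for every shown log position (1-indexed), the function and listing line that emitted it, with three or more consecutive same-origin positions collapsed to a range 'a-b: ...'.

Answer: the defect is in main at line 38.
Core observation: Log streams are identical — the defect surfaces only in the printed output.
Call chain: main.
First divergence: none; the two logs match at every position.
Execution walk:
  split_margin([3, 9, 4, 4, 10, 3]) -> 10  [called from pick_anchor, line 26]
  merge_totals([3, 9, 4, 4, 10, 3], 3) -> 4  [called from pick_anchor, line 27]
  map_offsets(10, 4) -> 2  [called from pick_anchor, line 29]
  pick_anchor([3, 9, 4, 4, 10, 3], 3) -> 2  [called from main, line 35]
Origin of each log line:
  1: from main, line 34
  2: from pick_anchor, line 25
  3: from split_margin, line 6
  4: from merge_totals, line 10
  5: from merge_totals, line 15
  6: from pick_anchor, line 28
  7: from map_offsets, line 19
  8: from main, line 36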